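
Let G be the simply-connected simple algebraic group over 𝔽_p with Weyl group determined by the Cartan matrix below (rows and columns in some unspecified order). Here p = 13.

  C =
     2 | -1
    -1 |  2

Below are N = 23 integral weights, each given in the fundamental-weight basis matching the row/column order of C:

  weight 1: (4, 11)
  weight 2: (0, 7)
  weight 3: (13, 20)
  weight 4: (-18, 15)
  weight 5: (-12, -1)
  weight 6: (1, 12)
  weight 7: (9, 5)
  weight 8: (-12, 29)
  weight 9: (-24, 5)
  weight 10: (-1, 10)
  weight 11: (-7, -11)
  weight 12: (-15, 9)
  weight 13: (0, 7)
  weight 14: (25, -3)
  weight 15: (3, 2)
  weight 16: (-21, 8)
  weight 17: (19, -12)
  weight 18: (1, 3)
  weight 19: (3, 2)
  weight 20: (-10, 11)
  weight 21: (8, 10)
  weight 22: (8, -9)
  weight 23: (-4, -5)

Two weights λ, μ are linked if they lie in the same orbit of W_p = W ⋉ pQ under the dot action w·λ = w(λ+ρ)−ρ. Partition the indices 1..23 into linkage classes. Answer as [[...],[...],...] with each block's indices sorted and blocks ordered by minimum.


Cartan matrix: type A_2 (|W|=6); un-permuting the 2 rows.

Ā_13 reps of the 23 weights (A_2, coords as presented):

  [1] (1, 8) · [2] (1, 8) · [3] (1, 8) · [4] (9, 3) · [5] (0, 11) · [6] (0, 11) · [7] (7, 3) · [8] (2, 4) · [9] (4, 3) · [10] (0, 11) · [11] (7, 3) · [12] (9, 3) · [13] (1, 8) · [14] (0, 11) · [15] (4, 3) · [16] (2, 4) · [17] (2, 4) · [18] (2, 4) · [19] (4, 3) · [20] (9, 3) · [21] (2, 4) · [22] (1, 8) · [23] (4, 3)

Linkage partition of the 23 weights (6 classes, p=13):

[[1, 2, 3, 13, 22], [4, 12, 20], [5, 6, 10, 14], [7, 11], [8, 16, 17, 18, 21], [9, 15, 19, 23]]


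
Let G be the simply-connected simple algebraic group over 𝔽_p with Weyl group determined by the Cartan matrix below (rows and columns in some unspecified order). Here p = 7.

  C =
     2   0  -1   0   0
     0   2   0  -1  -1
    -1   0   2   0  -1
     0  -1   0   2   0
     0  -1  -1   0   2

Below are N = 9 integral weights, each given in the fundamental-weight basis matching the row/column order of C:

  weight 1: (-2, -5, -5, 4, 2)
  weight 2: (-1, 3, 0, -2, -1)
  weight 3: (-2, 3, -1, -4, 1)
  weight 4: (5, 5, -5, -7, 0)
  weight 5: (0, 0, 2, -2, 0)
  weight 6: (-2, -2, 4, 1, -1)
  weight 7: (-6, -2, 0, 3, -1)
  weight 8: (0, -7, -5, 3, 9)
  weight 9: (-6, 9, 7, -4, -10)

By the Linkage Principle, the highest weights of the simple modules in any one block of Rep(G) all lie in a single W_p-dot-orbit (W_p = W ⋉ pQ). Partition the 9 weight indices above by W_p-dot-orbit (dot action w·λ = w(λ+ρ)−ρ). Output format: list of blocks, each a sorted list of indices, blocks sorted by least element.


C ↔ A_5 under row/col permutation; |W(A_5)| = 720.

λ_j+ρ reflected into Ā_7 (⟨·,θ^∨⟩≤7); 5-tuples as given:

  λ_1 → (1, 0, 3, 1, 1)
  λ_2 → (0, 3, 1, 1, 0)
  λ_3 → (0, 1, 1, 3, 1)
  λ_4 → (0, 3, 1, 1, 0)
  λ_5 → (1, 0, 3, 1, 1)
  λ_6 → (1, 0, 3, 1, 1)
  λ_7 → (0, 3, 1, 1, 0)
  λ_8 → (0, 3, 1, 1, 0)
  λ_9 → (1, 0, 3, 1, 1)

The 9 indices split into 3 linkage classes (same alcove rep ⇔ same W_7-dot-orbit):

[[1, 5, 6, 9], [2, 4, 7, 8], [3]]


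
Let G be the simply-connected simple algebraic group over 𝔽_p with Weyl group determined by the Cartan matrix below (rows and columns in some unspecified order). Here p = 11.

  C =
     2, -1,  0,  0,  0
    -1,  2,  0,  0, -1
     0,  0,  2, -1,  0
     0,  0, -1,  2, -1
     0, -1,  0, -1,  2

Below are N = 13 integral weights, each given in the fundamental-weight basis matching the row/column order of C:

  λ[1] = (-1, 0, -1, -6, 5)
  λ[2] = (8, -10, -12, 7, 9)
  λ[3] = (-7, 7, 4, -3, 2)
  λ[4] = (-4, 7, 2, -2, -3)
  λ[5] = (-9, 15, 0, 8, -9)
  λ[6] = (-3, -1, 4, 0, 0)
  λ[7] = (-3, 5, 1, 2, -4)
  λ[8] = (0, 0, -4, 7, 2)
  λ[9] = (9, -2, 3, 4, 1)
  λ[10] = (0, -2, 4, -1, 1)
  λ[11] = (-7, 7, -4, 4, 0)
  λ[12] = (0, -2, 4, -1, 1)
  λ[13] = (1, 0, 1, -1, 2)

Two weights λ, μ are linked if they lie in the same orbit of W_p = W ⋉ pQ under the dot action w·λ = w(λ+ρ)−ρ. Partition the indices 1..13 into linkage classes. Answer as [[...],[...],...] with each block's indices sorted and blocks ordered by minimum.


Type A_5, rank 5, |W|=720; reorder rows/cols to standard.

λ_j+ρ reflected into Ā_11 (⟨·,θ^∨⟩≤11); 5-tuples as given:

  λ_1 → (0, 1, 5, 0, 1)
  λ_2 → (7, 0, 1, 1, 2)
  λ_3 → (3, 2, 0, 2, 1)
  λ_4 → (3, 2, 0, 2, 1)
  λ_5 → (1, 0, 1, 5, 3)
  λ_6 → (0, 1, 5, 0, 1)
  λ_7 → (2, 1, 2, 0, 3)
  λ_8 → (1, 0, 1, 5, 3)
  λ_9 → (0, 1, 5, 0, 1)
  λ_10 → (0, 1, 5, 0, 1)
  λ_11 → (3, 2, 0, 2, 1)
  λ_12 → (0, 1, 5, 0, 1)
  λ_13 → (2, 1, 2, 0, 3)

Linkage partition of the 13 weights (5 classes, p=11):

[[1, 6, 9, 10, 12], [2], [3, 4, 11], [5, 8], [7, 13]]


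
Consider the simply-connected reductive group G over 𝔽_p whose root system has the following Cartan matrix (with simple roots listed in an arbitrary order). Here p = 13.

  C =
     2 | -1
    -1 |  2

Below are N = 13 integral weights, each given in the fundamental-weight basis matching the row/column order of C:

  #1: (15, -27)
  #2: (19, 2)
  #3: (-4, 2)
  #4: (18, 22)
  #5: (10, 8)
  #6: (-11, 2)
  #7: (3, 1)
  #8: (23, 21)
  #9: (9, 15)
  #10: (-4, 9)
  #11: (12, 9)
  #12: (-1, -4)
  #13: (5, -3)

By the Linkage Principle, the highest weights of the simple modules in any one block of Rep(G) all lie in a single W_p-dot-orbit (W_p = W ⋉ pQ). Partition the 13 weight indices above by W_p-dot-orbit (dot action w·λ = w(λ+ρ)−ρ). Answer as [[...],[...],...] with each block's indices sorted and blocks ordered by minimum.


Dynkin diagram of C (from the 2 off-diagonal −1 entries): A_2.

λ_j+ρ reflected into Ā_13 (⟨·,θ^∨⟩≤13); 2-tuples as given:

  λ_1+ρ ↦ (3, 0);  λ_2+ρ ↦ (3, 7);  λ_3+ρ ↦ (3, 0);  λ_4+ρ ↦ (3, 7);  λ_5+ρ ↦ (4, 2);  λ_6+ρ ↦ (3, 7);  λ_7+ρ ↦ (4, 2);  λ_8+ρ ↦ (4, 2);  λ_9+ρ ↦ (3, 0);  λ_10+ρ ↦ (3, 7);  λ_11+ρ ↦ (3, 0);  λ_12+ρ ↦ (3, 0);  λ_13+ρ ↦ (4, 2)

Linkage partition of the 13 weights (3 classes, p=13):

[[1, 3, 9, 11, 12], [2, 4, 6, 10], [5, 7, 8, 13]]


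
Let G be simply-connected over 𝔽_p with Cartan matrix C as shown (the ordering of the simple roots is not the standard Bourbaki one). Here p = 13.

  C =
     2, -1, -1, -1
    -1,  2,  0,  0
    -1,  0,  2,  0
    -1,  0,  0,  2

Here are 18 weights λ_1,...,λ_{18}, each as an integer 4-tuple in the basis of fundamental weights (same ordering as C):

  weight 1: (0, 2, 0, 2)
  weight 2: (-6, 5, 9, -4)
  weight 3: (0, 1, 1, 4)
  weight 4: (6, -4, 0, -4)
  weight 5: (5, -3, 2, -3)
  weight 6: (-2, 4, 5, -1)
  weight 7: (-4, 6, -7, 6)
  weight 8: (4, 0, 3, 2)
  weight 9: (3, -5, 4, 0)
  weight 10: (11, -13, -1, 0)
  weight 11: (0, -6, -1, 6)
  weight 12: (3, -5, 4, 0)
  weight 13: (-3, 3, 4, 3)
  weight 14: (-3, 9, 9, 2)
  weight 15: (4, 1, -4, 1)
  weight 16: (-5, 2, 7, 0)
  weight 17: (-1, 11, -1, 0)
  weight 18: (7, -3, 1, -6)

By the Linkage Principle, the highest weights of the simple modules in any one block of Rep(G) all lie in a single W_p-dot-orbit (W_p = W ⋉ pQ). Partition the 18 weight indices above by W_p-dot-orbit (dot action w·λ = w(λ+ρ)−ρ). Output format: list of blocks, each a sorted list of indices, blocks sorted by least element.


C ↔ D_4 under row/col permutation; |W(D_4)| = 192.

λ_j+ρ reflected into Ā_13 (⟨·,θ^∨⟩≤13); 4-tuples as given:

    1: (1, 3, 1, 3)
    2: (1, 2, 2, 5)
    3: (1, 2, 2, 5)
    4: (1, 3, 1, 3)
    5: (2, 2, 3, 2)
    6: (0, 4, 5, 1)
    7: (2, 2, 3, 2)
    8: (0, 1, 4, 3)
    9: (0, 4, 5, 1)
    10: (0, 12, 0, 1)
    11: (0, 1, 4, 3)
    12: (0, 4, 5, 1)
    13: (2, 2, 3, 2)
    14: (1, 2, 2, 5)
    15: (2, 2, 3, 2)
    16: (0, 1, 4, 3)
    17: (0, 12, 0, 1)
    18: (1, 2, 2, 5)

6 distinct reps among the 18 weights ⇒ 6 W_13-linkage classes:

[[1, 4], [2, 3, 14, 18], [5, 7, 13, 15], [6, 9, 12], [8, 11, 16], [10, 17]]


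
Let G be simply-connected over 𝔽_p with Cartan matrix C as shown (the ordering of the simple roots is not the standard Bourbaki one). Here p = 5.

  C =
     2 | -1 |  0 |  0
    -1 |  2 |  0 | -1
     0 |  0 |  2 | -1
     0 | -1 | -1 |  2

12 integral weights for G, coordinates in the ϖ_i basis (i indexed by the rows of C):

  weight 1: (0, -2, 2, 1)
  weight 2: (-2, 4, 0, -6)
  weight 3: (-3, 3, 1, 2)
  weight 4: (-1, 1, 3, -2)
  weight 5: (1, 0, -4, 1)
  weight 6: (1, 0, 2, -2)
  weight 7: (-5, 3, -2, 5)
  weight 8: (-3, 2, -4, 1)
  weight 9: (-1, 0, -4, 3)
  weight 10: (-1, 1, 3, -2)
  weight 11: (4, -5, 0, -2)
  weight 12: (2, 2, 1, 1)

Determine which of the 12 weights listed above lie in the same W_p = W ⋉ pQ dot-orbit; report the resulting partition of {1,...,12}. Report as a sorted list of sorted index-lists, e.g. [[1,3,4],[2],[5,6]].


A_4 Cartan matrix, 4 simple roots permuted; ρ=(1,1,1,1).

Alcove-folded reps (p=5, 12 weights, presented ϖ-order):

  [1] (0, 1, 3, 1);  [2] (0, 1, 4, 0);  [3] (2, 0, 2, 1);  [4] (0, 1, 3, 1);  [5] (2, 0, 2, 1);  [6] (2, 0, 2, 1);  [7] (0, 1, 4, 0);  [8] (2, 0, 2, 1);  [9] (0, 1, 3, 1);  [10] (0, 1, 3, 1);  [11] (0, 1, 4, 0);  [12] (2, 0, 2, 1)

The 12 indices split into 3 linkage classes (same alcove rep ⇔ same W_5-dot-orbit):

[[1, 4, 9, 10], [2, 7, 11], [3, 5, 6, 8, 12]]


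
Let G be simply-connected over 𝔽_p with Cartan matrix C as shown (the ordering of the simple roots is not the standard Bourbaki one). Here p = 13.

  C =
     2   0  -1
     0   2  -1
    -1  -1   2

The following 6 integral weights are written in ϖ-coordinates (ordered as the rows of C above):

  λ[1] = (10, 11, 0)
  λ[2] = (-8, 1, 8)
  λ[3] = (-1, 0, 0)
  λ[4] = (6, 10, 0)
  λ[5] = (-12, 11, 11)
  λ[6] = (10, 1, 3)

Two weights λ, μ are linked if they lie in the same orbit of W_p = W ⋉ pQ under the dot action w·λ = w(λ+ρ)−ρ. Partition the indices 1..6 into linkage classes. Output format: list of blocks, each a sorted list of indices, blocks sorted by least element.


C ↔ A_3 under row/col permutation; |W(A_3)| = 24.

Each λ_j+ρ reduced to Ā_13; 3-tuples below use C's row order:

  [1] (0, 1, 1);  [2] (7, 2, 2);  [3] (0, 1, 1);  [4] (1, 5, 1);  [5] (0, 1, 1);  [6] (7, 2, 2)

The 6 indices split into 3 linkage classes (same alcove rep ⇔ same W_13-dot-orbit):

[[1, 3, 5], [2, 6], [4]]


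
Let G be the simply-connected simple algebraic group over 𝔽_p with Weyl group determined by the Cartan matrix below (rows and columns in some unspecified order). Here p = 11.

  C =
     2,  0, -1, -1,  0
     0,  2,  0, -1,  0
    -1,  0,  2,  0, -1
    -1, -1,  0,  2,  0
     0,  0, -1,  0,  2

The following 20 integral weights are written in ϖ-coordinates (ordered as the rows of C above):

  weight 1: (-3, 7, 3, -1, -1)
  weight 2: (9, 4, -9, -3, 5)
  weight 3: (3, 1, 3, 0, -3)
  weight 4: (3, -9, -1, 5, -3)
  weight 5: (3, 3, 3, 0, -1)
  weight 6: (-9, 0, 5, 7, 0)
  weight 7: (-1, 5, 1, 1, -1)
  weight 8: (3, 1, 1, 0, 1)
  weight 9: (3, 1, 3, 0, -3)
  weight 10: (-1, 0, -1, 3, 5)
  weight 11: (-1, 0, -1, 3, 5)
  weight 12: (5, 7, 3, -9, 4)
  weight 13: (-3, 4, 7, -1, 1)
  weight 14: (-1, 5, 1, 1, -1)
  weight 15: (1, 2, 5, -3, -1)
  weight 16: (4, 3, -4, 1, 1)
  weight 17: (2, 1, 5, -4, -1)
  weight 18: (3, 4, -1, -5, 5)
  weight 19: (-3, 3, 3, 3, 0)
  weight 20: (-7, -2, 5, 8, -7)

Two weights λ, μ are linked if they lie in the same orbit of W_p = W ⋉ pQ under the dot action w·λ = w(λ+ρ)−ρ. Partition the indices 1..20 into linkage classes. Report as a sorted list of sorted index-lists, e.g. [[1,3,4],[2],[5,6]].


Dynkin diagram of C (from the 8 off-diagonal −1 entries): A_5.

λ_j+ρ reflected into Ā_11 (⟨·,θ^∨⟩≤11); 5-tuples as given:

  [1] (0, 6, 2, 2, 0)
  [2] (0, 1, 6, 2, 0)
  [3] (4, 2, 2, 1, 2)
  [4] (0, 6, 2, 2, 0)
  [5] (4, 2, 2, 1, 2)
  [6] (6, 1, 1, 0, 1)
  [7] (0, 6, 2, 2, 0)
  [8] (4, 2, 2, 1, 2)
  [9] (4, 2, 2, 1, 2)
  [10] (0, 1, 0, 4, 6)
  [11] (0, 1, 0, 4, 6)
  [12] (2, 4, 2, 2, 1)
  [13] (0, 1, 6, 2, 0)
  [14] (0, 6, 2, 2, 0)
  [15] (0, 1, 6, 2, 0)
  [16] (2, 4, 2, 2, 1)
  [17] (0, 1, 6, 2, 0)
  [18] (0, 1, 0, 4, 6)
  [19] (2, 4, 2, 2, 1)
  [20] (0, 1, 6, 2, 0)

6 distinct reps among the 20 weights ⇒ 6 W_11-linkage classes:

[[1, 4, 7, 14], [2, 13, 15, 17, 20], [3, 5, 8, 9], [6], [10, 11, 18], [12, 16, 19]]


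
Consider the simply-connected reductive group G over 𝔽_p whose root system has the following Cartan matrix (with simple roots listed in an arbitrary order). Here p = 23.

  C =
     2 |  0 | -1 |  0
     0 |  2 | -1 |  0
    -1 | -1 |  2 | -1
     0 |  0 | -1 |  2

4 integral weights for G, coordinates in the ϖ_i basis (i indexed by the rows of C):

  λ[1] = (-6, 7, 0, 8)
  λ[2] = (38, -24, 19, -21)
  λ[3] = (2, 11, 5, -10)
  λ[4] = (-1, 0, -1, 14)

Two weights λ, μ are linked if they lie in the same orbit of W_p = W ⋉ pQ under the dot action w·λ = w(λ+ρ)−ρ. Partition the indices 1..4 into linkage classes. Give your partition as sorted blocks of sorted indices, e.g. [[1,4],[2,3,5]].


Cartan matrix: type D_4 (|W|=192); un-permuting the 4 rows.

λ_j+ρ reflected into Ā_23 (⟨·,θ^∨⟩≤23); 4-tuples as given:

  λ_1+ρ ↦ (1, 4, 4, 5) · λ_2+ρ ↦ (13, 3, 0, 0) · λ_3+ρ ↦ (0, 9, 3, 6) · λ_4+ρ ↦ (0, 1, 0, 15)

These 4 weights hit 4 W_23-dot-orbits; sizes (1, 1, 1, 1):

[[1], [2], [3], [4]]


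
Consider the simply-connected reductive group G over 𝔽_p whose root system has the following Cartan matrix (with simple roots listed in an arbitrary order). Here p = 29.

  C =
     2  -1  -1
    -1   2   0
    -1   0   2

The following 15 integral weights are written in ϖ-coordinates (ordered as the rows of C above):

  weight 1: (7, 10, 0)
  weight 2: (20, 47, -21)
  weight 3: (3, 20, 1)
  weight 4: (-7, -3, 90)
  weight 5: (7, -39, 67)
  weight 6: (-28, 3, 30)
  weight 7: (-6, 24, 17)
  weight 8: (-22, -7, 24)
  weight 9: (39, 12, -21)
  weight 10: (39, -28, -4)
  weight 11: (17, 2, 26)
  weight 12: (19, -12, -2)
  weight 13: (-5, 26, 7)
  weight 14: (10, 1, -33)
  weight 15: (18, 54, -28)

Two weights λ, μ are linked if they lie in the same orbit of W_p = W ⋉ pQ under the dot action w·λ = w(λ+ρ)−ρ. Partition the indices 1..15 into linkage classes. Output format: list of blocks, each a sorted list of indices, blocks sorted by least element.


Dynkin diagram of C (from the 4 off-diagonal −1 entries): A_3.

λ_j+ρ reflected into Ā_29 (⟨·,θ^∨⟩≤29); 3-tuples as given:

    [1] (8, 11, 1)
    [2] (8, 11, 1)
    [3] (4, 21, 2)
    [4] (4, 21, 2)
    [5] (8, 11, 1)
    [6] (4, 21, 2)
    [7] (5, 11, 4)
    [8] (4, 21, 2)
    [9] (5, 11, 4)
    [10] (2, 16, 8)
    [11] (2, 16, 8)
    [12] (8, 11, 1)
    [13] (4, 21, 2)
    [14] (2, 16, 8)
    [15] (2, 16, 8)

Grouping the 15 weights by Ā_29-representative: 4 linkage classes.

[[1, 2, 5, 12], [3, 4, 6, 8, 13], [7, 9], [10, 11, 14, 15]]


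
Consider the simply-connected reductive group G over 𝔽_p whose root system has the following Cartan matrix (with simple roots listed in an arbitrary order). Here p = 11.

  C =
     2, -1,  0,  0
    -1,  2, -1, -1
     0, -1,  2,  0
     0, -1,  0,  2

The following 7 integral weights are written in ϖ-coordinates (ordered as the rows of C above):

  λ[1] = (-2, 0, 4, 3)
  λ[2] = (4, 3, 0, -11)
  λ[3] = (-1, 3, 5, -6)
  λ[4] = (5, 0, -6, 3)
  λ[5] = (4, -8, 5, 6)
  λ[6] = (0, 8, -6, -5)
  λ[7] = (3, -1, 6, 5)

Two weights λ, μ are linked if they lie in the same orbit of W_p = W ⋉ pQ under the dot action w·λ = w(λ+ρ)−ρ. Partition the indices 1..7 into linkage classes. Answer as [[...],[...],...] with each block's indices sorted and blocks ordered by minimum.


C ↔ D_4 under row/col permutation; |W(D_4)| = 192.

Folding the 7 weights λ_j+ρ into Ā_11 (reps in the given 4-coord order):

    1: (1, 0, 5, 4)
    2: (1, 0, 5, 4)
    3: (1, 0, 5, 4)
    4: (2, 4, 1, 0)
    5: (2, 4, 1, 0)
    6: (1, 0, 5, 4)
    7: (2, 4, 1, 0)

Partition of {1..7} into 2 W_11-dot-orbits:

[[1, 2, 3, 6], [4, 5, 7]]


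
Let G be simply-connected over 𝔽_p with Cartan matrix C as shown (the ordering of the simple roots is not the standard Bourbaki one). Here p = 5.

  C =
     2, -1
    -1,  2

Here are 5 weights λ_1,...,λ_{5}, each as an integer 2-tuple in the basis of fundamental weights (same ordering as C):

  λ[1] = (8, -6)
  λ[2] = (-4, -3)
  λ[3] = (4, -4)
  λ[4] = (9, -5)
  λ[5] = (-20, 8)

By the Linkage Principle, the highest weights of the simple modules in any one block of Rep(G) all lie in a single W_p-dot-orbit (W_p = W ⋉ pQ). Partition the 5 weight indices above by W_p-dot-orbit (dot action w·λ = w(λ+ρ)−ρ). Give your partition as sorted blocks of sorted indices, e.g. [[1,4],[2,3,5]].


Type A_2, rank 2, |W|=6; reorder rows/cols to standard.

W_5-reps of the 5 weights in Ā_5 (same 2-coord order as C):

  1: (0, 1) · 2: (2, 3) · 3: (2, 3) · 4: (0, 1) · 5: (0, 1)

Grouping the 5 weights by Ā_5-representative: 2 linkage classes.

[[1, 4, 5], [2, 3]]


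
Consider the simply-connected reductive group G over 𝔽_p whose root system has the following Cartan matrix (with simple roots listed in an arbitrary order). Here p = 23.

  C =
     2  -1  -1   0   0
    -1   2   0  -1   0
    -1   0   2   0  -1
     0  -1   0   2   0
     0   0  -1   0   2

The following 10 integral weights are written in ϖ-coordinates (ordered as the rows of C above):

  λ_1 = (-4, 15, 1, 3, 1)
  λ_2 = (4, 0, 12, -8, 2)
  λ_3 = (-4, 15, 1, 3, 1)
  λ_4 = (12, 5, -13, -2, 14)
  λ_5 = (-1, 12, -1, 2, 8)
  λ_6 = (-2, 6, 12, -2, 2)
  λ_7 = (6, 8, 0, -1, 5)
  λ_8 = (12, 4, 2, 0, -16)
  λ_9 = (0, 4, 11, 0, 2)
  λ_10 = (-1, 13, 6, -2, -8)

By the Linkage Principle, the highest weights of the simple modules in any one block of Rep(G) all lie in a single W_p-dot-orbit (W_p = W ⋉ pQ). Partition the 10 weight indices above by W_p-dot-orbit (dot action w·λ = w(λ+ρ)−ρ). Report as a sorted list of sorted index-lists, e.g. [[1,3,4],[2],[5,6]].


Dynkin diagram of C (from the 8 off-diagonal −1 entries): A_5.

Alcove-folded reps (p=23, 10 weights, presented ϖ-order):

  1: (2, 13, 1, 4, 1)
  2: (1, 5, 12, 1, 3)
  3: (2, 13, 1, 4, 1)
  4: (1, 5, 12, 1, 3)
  5: (0, 13, 0, 1, 7)
  6: (1, 5, 12, 1, 3)
  7: (7, 9, 1, 0, 6)
  8: (1, 5, 12, 1, 3)
  9: (1, 5, 12, 1, 3)
  10: (0, 13, 0, 1, 7)

Partition of {1..10} into 4 W_23-dot-orbits:

[[1, 3], [2, 4, 6, 8, 9], [5, 10], [7]]


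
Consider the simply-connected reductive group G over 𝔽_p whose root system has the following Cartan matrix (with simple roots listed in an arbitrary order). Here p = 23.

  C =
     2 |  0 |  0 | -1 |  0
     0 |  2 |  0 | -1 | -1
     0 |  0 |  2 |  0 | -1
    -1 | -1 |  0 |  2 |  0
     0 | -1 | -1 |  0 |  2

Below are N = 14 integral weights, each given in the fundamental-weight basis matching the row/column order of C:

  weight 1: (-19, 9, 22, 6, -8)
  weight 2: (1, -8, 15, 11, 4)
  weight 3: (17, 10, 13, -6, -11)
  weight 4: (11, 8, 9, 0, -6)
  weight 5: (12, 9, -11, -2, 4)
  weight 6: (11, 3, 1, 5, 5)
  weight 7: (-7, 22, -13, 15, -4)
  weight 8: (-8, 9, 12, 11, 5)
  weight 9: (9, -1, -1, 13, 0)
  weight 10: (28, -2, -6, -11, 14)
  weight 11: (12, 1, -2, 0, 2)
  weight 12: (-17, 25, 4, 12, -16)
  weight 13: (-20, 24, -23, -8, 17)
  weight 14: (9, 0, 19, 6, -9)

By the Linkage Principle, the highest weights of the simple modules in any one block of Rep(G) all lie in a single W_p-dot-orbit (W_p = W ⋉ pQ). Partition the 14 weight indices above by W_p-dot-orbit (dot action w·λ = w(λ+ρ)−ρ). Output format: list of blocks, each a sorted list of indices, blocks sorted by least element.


A_5 Cartan matrix, 5 simple roots permuted; ρ=(1,1,1,1,1).

Folding the 14 weights λ_j+ρ into Ā_23 (reps in the given 5-coord order):

  1: (3, 7, 5, 0, 1)
  2: (3, 5, 9, 2, 2)
  3: (8, 4, 1, 1, 5)
  4: (8, 4, 1, 1, 5)
  5: (8, 4, 1, 1, 5)
  6: (5, 4, 5, 6, 1)
  7: (3, 7, 5, 0, 1)
  8: (5, 4, 5, 6, 1)
  9: (8, 1, 1, 13, 0)
  10: (8, 4, 1, 1, 5)
  11: (13, 2, 1, 1, 2)
  12: (3, 7, 5, 0, 1)
  13: (13, 2, 1, 1, 2)
  14: (3, 7, 5, 0, 1)

Linkage partition of the 14 weights (6 classes, p=23):

[[1, 7, 12, 14], [2], [3, 4, 5, 10], [6, 8], [9], [11, 13]]


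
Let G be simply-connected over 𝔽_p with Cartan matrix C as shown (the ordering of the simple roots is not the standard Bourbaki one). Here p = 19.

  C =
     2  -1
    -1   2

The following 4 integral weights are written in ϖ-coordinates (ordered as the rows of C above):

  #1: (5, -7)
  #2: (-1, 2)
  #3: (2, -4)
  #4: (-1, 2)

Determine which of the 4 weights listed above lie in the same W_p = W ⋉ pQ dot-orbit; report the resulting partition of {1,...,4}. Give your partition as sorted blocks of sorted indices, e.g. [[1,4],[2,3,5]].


Dynkin diagram of C (from the 2 off-diagonal −1 entries): A_2.

Each λ_j+ρ reduced to Ā_19; 2-tuples below use C's row order:

  λ_1 → (0, 6);  λ_2 → (0, 3);  λ_3 → (0, 3);  λ_4 → (0, 3)

Grouping the 4 weights by Ā_19-representative: 2 linkage classes.

[[1], [2, 3, 4]]


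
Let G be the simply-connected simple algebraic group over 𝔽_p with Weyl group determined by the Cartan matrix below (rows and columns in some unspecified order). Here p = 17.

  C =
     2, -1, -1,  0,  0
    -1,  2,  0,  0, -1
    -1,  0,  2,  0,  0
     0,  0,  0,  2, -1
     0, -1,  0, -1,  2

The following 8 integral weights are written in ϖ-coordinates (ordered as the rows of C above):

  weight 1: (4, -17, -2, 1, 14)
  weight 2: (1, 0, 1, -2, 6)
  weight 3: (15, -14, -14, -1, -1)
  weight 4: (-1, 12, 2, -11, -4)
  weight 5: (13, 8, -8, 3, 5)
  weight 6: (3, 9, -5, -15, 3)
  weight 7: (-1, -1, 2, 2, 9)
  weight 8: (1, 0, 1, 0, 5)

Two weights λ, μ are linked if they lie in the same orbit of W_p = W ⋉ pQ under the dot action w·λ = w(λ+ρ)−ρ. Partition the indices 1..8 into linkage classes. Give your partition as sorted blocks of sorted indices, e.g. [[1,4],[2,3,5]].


Cartan matrix: type A_5 (|W|=720); un-permuting the 5 rows.

Each λ_j+ρ reduced to Ā_17; 5-tuples below use C's row order:

  λ_1 → (1, 3, 11, 1, 1) · λ_2 → (2, 1, 2, 1, 6) · λ_3 → (0, 0, 3, 3, 10) · λ_4 → (0, 0, 3, 3, 10) · λ_5 → (2, 1, 2, 1, 6) · λ_6 → (0, 0, 3, 3, 10) · λ_7 → (0, 0, 3, 3, 10) · λ_8 → (2, 1, 2, 1, 6)

These 8 weights hit 3 W_17-dot-orbits; sizes (1, 3, 4):

[[1], [2, 5, 8], [3, 4, 6, 7]]


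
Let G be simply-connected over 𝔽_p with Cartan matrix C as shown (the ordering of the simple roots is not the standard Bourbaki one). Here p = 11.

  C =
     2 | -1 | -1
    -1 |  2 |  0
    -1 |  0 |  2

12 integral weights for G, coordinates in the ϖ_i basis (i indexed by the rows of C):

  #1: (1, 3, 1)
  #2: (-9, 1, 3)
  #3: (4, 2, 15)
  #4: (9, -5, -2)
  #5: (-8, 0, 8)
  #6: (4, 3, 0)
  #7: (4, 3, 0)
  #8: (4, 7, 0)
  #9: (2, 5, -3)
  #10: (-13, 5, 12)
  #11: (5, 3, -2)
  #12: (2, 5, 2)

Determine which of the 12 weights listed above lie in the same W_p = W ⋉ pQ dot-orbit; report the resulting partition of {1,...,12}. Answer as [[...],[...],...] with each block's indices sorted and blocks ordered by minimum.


Type A_3, rank 3, |W|=24; reorder rows/cols to standard.

Alcove-folded reps (p=11, 12 weights, presented ϖ-order):

  λ_1 → (2, 4, 2)
  λ_2 → (2, 4, 2)
  λ_3 → (3, 5, 2)
  λ_4 → (5, 4, 1)
  λ_5 → (1, 6, 2)
  λ_6 → (5, 4, 1)
  λ_7 → (5, 4, 1)
  λ_8 → (3, 5, 2)
  λ_9 → (1, 6, 2)
  λ_10 → (5, 4, 1)
  λ_11 → (5, 4, 1)
  λ_12 → (3, 5, 2)

The 12 indices split into 4 linkage classes (same alcove rep ⇔ same W_11-dot-orbit):

[[1, 2], [3, 8, 12], [4, 6, 7, 10, 11], [5, 9]]


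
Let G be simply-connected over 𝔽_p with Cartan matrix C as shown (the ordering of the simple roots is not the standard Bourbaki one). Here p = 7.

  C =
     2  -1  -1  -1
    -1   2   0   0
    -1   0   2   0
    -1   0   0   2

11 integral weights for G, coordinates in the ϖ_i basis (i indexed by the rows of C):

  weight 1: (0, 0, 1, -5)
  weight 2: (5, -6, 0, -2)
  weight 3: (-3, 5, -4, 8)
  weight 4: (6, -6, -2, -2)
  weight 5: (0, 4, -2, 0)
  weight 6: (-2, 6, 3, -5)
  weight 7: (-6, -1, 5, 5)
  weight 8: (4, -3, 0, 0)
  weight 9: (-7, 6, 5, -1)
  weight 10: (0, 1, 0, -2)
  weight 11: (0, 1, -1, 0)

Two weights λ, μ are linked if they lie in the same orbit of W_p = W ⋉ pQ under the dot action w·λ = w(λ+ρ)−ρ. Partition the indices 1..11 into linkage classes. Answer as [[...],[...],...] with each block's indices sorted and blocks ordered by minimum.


Root system D_4: the 4×4 matrix C matches after relabeling.

Each λ_j+ρ reduced to Ā_7; 4-tuples below use C's row order:

    [1] (0, 2, 1, 1)
    [2] (0, 5, 1, 1)
    [3] (0, 2, 1, 1)
    [4] (0, 5, 1, 1)
    [5] (0, 5, 1, 1)
    [6] (0, 2, 1, 1)
    [7] (0, 5, 1, 1)
    [8] (0, 2, 1, 1)
    [9] (0, 1, 0, 6)
    [10] (0, 2, 1, 1)
    [11] (1, 2, 0, 1)

The 11 indices split into 4 linkage classes (same alcove rep ⇔ same W_7-dot-orbit):

[[1, 3, 6, 8, 10], [2, 4, 5, 7], [9], [11]]


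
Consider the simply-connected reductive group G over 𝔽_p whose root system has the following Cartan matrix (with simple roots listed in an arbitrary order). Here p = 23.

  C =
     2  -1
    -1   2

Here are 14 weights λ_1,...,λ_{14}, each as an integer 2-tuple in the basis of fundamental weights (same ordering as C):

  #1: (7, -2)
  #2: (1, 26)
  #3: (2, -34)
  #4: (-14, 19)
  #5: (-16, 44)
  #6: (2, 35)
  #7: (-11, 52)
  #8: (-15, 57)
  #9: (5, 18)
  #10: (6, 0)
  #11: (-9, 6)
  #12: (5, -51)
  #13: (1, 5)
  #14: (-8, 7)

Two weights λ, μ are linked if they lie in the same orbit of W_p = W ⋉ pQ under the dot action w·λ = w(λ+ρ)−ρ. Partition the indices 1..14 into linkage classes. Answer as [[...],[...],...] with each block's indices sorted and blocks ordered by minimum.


Dynkin diagram of C (from the 2 off-diagonal −1 entries): A_2.

Folding the 14 weights λ_j+ρ into Ā_23 (reps in the given 2-coord order):

  [1] (7, 1) · [2] (4, 17) · [3] (13, 7) · [4] (13, 7) · [5] (7, 1) · [6] (13, 7) · [7] (13, 7) · [8] (9, 12) · [9] (4, 17) · [10] (7, 1) · [11] (7, 1) · [12] (4, 17) · [13] (2, 6) · [14] (7, 1)

Partition of {1..14} into 5 W_23-dot-orbits:

[[1, 5, 10, 11, 14], [2, 9, 12], [3, 4, 6, 7], [8], [13]]


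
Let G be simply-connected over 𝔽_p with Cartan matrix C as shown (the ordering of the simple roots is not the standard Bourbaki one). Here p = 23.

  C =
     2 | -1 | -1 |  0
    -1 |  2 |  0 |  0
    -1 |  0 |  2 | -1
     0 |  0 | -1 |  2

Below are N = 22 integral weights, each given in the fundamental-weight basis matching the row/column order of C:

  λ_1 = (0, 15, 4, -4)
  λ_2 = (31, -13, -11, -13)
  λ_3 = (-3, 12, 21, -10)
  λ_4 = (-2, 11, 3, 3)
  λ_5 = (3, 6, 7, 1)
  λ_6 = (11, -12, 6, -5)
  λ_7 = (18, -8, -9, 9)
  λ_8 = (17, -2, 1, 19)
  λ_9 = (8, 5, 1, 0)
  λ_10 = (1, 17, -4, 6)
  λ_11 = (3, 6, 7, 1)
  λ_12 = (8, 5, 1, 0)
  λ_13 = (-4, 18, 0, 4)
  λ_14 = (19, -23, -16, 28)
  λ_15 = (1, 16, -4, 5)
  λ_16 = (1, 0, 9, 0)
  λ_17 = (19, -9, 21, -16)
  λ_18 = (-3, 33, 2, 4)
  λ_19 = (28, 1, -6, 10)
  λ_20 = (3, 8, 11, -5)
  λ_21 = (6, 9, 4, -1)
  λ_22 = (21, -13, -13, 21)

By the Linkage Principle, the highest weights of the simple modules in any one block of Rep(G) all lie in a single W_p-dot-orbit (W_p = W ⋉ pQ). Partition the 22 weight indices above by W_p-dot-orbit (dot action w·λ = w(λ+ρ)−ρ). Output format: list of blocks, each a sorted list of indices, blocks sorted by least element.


A_4 Cartan matrix, 4 simple roots permuted; ρ=(1,1,1,1).

λ_j+ρ reflected into Ā_23 (⟨·,θ^∨⟩≤23); 4-tuples as given:

    [1] (1, 16, 2, 3)
    [2] (2, 1, 10, 1)
    [3] (2, 1, 10, 1)
    [4] (1, 11, 3, 4)
    [5] (4, 7, 8, 2)
    [6] (1, 11, 3, 4)
    [7] (4, 7, 8, 2)
    [8] (1, 16, 2, 3)
    [9] (9, 6, 2, 1)
    [10] (1, 16, 2, 3)
    [11] (4, 7, 8, 2)
    [12] (9, 6, 2, 1)
    [13] (1, 16, 2, 3)
    [14] (9, 6, 2, 1)
    [15] (1, 16, 2, 3)
    [16] (2, 1, 10, 1)
    [17] (1, 11, 3, 4)
    [18] (9, 6, 2, 1)
    [19] (9, 6, 2, 1)
    [20] (4, 7, 8, 2)
    [21] (7, 10, 5, 0)
    [22] (2, 1, 10, 1)

Linkage partition of the 22 weights (6 classes, p=23):

[[1, 8, 10, 13, 15], [2, 3, 16, 22], [4, 6, 17], [5, 7, 11, 20], [9, 12, 14, 18, 19], [21]]


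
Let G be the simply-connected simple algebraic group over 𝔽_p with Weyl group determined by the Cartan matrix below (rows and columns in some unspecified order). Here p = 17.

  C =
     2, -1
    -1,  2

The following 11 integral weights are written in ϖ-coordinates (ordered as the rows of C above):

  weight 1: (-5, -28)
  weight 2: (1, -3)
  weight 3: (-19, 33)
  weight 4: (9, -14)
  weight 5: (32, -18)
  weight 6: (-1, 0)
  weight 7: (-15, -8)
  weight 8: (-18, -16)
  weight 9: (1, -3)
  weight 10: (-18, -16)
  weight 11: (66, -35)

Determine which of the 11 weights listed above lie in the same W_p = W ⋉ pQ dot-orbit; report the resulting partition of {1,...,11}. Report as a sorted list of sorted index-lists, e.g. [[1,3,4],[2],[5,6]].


Cartan matrix: type A_2 (|W|=6); un-permuting the 2 rows.

W_17-reps of the 11 weights in Ā_17 (same 2-coord order as C):

  1: (3, 10);  2: (0, 2);  3: (0, 1);  4: (3, 10);  5: (0, 1);  6: (0, 1);  7: (3, 10);  8: (0, 2);  9: (0, 2);  10: (0, 2);  11: (0, 1)

These 11 weights hit 3 W_17-dot-orbits; sizes (3, 4, 4):

[[1, 4, 7], [2, 8, 9, 10], [3, 5, 6, 11]]


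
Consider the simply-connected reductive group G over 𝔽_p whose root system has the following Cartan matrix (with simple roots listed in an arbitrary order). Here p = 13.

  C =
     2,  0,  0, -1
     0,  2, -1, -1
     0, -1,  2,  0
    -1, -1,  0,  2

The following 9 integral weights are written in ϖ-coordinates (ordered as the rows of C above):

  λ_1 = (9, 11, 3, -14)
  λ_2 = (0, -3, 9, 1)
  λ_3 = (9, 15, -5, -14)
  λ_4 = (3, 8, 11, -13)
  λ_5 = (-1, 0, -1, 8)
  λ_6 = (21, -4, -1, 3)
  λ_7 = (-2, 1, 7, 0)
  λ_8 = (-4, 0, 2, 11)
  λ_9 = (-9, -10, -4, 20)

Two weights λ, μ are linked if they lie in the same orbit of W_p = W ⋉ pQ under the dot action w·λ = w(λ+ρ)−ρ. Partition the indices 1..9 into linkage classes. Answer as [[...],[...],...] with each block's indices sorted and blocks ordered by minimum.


Cartan matrix: type A_4 (|W|=120); un-permuting the 4 rows.

Each λ_j+ρ reduced to Ā_13; 4-tuples below use C's row order:

  λ_1+ρ ↦ (0, 1, 0, 9) · λ_2+ρ ↦ (1, 2, 8, 0) · λ_3+ρ ↦ (0, 1, 0, 9) · λ_4+ρ ↦ (0, 3, 1, 1) · λ_5+ρ ↦ (0, 1, 0, 9) · λ_6+ρ ↦ (0, 1, 0, 9) · λ_7+ρ ↦ (1, 2, 8, 0) · λ_8+ρ ↦ (0, 1, 0, 9) · λ_9+ρ ↦ (0, 3, 1, 1)

3 distinct reps among the 9 weights ⇒ 3 W_13-linkage classes:

[[1, 3, 5, 6, 8], [2, 7], [4, 9]]


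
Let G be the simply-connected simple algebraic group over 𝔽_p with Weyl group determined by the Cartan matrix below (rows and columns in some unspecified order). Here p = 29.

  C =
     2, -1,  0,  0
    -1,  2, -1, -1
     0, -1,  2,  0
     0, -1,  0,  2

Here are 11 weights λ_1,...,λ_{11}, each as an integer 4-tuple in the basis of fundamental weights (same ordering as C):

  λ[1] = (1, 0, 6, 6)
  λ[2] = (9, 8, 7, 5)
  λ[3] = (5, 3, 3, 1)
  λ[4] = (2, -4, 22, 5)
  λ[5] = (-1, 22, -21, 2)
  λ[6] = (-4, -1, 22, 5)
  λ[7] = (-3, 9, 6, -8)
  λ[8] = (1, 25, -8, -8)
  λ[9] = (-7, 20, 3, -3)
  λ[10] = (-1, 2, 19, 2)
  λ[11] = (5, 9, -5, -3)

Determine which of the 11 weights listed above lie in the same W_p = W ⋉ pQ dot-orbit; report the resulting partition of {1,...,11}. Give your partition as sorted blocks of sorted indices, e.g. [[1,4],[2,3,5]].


D_4 Cartan matrix, 4 simple roots permuted; ρ=(1,1,1,1).

Ā_29 reps of the 11 weights (D_4, coords as presented):

  λ_1 → (2, 1, 7, 7) · λ_2 → (6, 4, 4, 2) · λ_3 → (6, 4, 4, 2) · λ_4 → (0, 3, 20, 3) · λ_5 → (0, 3, 20, 3) · λ_6 → (0, 3, 20, 3) · λ_7 → (2, 1, 7, 7) · λ_8 → (2, 1, 7, 7) · λ_9 → (6, 4, 4, 2) · λ_10 → (0, 3, 20, 3) · λ_11 → (6, 4, 4, 2)

Partition of {1..11} into 3 W_29-dot-orbits:

[[1, 7, 8], [2, 3, 9, 11], [4, 5, 6, 10]]


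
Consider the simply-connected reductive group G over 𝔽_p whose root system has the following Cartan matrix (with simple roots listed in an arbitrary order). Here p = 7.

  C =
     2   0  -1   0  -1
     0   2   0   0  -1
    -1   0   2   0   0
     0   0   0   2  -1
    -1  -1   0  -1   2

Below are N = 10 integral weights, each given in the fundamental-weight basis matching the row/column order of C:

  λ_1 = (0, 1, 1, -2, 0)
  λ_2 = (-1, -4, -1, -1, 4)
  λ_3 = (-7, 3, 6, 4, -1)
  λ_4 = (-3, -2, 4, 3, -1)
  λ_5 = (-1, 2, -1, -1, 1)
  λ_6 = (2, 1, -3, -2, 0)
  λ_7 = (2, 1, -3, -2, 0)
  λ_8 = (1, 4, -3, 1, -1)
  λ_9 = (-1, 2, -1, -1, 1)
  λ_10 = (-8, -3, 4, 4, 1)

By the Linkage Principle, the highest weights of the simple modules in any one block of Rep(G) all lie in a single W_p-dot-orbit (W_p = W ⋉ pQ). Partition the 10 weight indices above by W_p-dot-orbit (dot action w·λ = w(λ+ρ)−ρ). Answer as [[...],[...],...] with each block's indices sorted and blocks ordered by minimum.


Type D_5, rank 5, |W|=1920; reorder rows/cols to standard.

Folding the 10 weights λ_j+ρ into Ā_7 (reps in the given 5-coord order):

  1: (1, 2, 2, 1, 0);  2: (0, 3, 0, 0, 2);  3: (1, 2, 2, 1, 0);  4: (1, 2, 2, 1, 0);  5: (0, 3, 0, 0, 2);  6: (1, 2, 2, 1, 0);  7: (1, 2, 2, 1, 0);  8: (0, 3, 0, 0, 2);  9: (0, 3, 0, 0, 2);  10: (0, 3, 0, 0, 2)

Linkage partition of the 10 weights (2 classes, p=7):

[[1, 3, 4, 6, 7], [2, 5, 8, 9, 10]]


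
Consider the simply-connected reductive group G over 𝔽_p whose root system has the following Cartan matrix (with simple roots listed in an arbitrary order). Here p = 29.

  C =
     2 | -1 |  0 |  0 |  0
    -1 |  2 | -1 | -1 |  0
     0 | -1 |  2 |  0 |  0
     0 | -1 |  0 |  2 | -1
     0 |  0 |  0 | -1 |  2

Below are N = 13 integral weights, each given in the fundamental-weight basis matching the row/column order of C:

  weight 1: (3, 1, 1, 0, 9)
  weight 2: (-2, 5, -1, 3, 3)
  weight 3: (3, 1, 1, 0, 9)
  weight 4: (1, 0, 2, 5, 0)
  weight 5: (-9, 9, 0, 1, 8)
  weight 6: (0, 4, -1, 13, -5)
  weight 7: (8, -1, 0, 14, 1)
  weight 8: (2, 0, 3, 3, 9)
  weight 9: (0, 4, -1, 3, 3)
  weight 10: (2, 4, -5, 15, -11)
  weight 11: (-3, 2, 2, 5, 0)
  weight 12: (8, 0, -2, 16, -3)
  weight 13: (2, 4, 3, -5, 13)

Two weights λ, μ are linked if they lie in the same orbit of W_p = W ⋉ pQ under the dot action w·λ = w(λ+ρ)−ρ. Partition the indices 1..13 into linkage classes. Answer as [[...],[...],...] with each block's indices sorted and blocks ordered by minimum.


Type D_5, rank 5, |W|=1920; reorder rows/cols to standard.

Alcove-folded reps (p=29, 13 weights, presented ϖ-order):

  1: (4, 2, 2, 1, 10) · 2: (1, 5, 0, 4, 4) · 3: (4, 2, 2, 1, 10) · 4: (2, 1, 3, 6, 1) · 5: (8, 2, 1, 2, 9) · 6: (1, 5, 0, 4, 4) · 7: (9, 0, 1, 2, 2) · 8: (3, 1, 4, 4, 10) · 9: (1, 5, 0, 4, 4) · 10: (3, 1, 4, 4, 10) · 11: (2, 1, 3, 6, 1) · 12: (9, 0, 1, 2, 2) · 13: (3, 1, 4, 4, 10)

Linkage partition of the 13 weights (6 classes, p=29):

[[1, 3], [2, 6, 9], [4, 11], [5], [7, 12], [8, 10, 13]]


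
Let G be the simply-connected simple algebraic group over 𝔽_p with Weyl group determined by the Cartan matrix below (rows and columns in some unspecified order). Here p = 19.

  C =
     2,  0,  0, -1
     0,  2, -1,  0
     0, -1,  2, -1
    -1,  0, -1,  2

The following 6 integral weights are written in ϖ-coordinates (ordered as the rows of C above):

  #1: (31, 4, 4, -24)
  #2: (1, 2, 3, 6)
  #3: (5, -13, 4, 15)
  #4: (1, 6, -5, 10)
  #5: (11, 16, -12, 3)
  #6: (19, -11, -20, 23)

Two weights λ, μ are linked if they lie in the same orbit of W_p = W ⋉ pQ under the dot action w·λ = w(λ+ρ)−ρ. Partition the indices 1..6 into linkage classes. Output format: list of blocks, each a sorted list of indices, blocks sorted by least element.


A_4 Cartan matrix, 4 simple roots permuted; ρ=(1,1,1,1).

Each λ_j+ρ reduced to Ā_19; 4-tuples below use C's row order:

  [1] (4, 0, 5, 1);  [2] (2, 3, 4, 7);  [3] (2, 3, 4, 7);  [4] (2, 3, 4, 7);  [5] (2, 3, 4, 7);  [6] (4, 0, 5, 1)

Linkage partition of the 6 weights (2 classes, p=19):

[[1, 6], [2, 3, 4, 5]]


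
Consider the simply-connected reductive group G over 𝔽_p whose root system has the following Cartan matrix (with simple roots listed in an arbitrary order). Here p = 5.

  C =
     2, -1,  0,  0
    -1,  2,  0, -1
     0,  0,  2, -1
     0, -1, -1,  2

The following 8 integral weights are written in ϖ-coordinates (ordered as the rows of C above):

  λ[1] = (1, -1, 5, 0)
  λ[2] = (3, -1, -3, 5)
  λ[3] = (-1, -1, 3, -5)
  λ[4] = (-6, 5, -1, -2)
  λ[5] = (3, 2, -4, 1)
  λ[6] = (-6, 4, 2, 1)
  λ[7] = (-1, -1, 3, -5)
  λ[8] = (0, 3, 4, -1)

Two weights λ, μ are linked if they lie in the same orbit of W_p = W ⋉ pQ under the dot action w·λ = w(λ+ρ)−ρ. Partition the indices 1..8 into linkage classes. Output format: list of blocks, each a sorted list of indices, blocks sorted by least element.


Cartan matrix: type A_4 (|W|=120); un-permuting the 4 rows.

Each λ_j+ρ reduced to Ā_5; 4-tuples below use C's row order:

  [1] (0, 1, 1, 1);  [2] (0, 1, 3, 0);  [3] (4, 0, 0, 0);  [4] (4, 0, 0, 0);  [5] (0, 1, 1, 1);  [6] (0, 0, 2, 0);  [7] (4, 0, 0, 0);  [8] (4, 0, 0, 0)

Partition of {1..8} into 4 W_5-dot-orbits:

[[1, 5], [2], [3, 4, 7, 8], [6]]


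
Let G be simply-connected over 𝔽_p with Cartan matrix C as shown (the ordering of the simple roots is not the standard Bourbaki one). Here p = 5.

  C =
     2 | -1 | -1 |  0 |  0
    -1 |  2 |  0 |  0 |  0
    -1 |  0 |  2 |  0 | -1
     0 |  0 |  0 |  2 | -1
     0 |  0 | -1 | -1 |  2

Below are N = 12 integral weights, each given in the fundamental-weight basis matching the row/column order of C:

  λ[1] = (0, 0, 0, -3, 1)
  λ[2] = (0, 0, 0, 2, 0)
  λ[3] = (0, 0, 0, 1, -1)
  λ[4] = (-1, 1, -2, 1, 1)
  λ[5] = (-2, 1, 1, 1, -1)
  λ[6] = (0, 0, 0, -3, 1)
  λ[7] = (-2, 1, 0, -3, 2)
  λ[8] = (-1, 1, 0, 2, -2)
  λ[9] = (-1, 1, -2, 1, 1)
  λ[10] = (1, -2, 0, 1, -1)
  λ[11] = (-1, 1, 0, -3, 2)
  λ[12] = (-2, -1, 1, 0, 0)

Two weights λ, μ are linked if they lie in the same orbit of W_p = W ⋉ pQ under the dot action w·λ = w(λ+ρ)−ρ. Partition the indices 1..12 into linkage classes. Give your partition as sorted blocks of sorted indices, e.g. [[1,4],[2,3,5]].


Dynkin diagram of C (from the 8 off-diagonal −1 entries): A_5.

Ā_5 reps of the 12 weights (A_5, coords as presented):

  λ_1 → (1, 1, 1, 2, 0);  λ_2 → (0, 1, 1, 1, 1);  λ_3 → (1, 1, 1, 2, 0);  λ_4 → (1, 1, 0, 2, 1);  λ_5 → (1, 1, 1, 2, 0);  λ_6 → (1, 1, 1, 2, 0);  λ_7 → (1, 1, 0, 2, 1);  λ_8 → (0, 2, 0, 2, 1);  λ_9 → (1, 1, 0, 2, 1);  λ_10 → (1, 1, 1, 2, 0);  λ_11 → (0, 1, 1, 1, 1);  λ_12 → (0, 1, 1, 1, 1)

Partition of {1..12} into 4 W_5-dot-orbits:

[[1, 3, 5, 6, 10], [2, 11, 12], [4, 7, 9], [8]]


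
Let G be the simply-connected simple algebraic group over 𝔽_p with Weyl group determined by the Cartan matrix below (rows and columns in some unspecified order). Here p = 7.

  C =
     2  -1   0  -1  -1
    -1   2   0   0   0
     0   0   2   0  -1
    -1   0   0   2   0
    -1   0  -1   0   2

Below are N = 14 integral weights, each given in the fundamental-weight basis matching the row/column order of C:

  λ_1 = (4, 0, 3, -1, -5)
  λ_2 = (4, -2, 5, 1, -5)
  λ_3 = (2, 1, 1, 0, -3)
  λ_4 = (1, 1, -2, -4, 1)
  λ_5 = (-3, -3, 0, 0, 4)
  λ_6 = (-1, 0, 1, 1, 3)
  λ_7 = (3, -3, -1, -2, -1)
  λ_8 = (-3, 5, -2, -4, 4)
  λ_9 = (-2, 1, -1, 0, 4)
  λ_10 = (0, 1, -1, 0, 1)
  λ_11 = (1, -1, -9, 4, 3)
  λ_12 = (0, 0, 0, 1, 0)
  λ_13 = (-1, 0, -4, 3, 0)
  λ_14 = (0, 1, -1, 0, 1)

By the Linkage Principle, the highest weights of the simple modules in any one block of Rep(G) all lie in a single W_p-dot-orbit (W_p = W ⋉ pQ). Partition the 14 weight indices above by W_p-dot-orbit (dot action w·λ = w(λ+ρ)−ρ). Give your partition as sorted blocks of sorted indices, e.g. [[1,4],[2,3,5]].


Cartan matrix: type D_5 (|W|=1920); un-permuting the 5 rows.

Ā_7 reps of the 14 weights (D_5, coords as presented):

    λ_1+ρ ↦ (1, 1, 0, 0, 0)
    λ_2+ρ ↦ (1, 1, 0, 0, 0)
    λ_3+ρ ↦ (1, 2, 0, 1, 0)
    λ_4+ρ ↦ (1, 1, 1, 2, 0)
    λ_5+ρ ↦ (1, 1, 1, 2, 0)
    λ_6+ρ ↦ (1, 1, 0, 0, 0)
    λ_7+ρ ↦ (1, 2, 0, 1, 0)
    λ_8+ρ ↦ (1, 1, 1, 2, 0)
    λ_9+ρ ↦ (1, 1, 0, 0, 0)
    λ_10+ρ ↦ (1, 2, 0, 1, 0)
    λ_11+ρ ↦ (1, 2, 0, 1, 0)
    λ_12+ρ ↦ (1, 1, 1, 2, 0)
    λ_13+ρ ↦ (1, 1, 1, 2, 0)
    λ_14+ρ ↦ (1, 2, 0, 1, 0)

These 14 weights hit 3 W_7-dot-orbits; sizes (4, 5, 5):

[[1, 2, 6, 9], [3, 7, 10, 11, 14], [4, 5, 8, 12, 13]]
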